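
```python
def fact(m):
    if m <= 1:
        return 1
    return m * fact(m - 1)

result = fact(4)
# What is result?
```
Call trace:
fact(m=4)
  fact(m=3)
    fact(m=2)
      fact(m=1)
      -> return 1
    -> return 2
  -> return 6
-> return 24

Final answer: 24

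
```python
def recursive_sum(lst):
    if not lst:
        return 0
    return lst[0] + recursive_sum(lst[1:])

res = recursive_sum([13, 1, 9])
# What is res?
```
Call trace:
recursive_sum(lst=[13, 1, 9])
  recursive_sum(lst=[1, 9])
    recursive_sum(lst=[9])
      recursive_sum(lst=[])
      -> return 0
    -> return 9
  -> return 10
-> return 23

Final answer: 23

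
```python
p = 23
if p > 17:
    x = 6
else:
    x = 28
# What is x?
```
Trace:
  p=23
  p=23, x=6

Final answer: 6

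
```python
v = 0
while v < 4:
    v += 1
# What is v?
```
Trace:
  v=0
  v=1
  v=2
  v=3
  v=4

Final answer: 4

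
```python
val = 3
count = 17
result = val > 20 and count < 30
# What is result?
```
Trace:
  val=3
  val=3, count=17
  val=3, count=17, result=False

Final answer: False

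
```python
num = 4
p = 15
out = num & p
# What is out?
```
Trace:
  num=4
  num=4, p=15
  num=4, p=15, out=4

Final answer: 4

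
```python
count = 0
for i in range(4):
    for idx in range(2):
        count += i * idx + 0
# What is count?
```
Trace:
  count=0
  count=0, i=0, idx=0
  count=0, i=0, idx=1
  count=0, i=1, idx=0
  count=1, i=1, idx=1
  count=1, i=2, idx=0
  count=3, i=2, idx=1
  count=3, i=3, idx=0
  count=6, i=3, idx=1

Final answer: 6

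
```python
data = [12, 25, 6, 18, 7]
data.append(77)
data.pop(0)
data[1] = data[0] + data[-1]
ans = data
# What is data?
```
Trace:
  data=[12, 25, 6, 18, 7]
  data=[12, 25, 6, 18, 7, 77]
  data=[25, 6, 18, 7, 77]
  data=[25, 102, 18, 7, 77]
  data=[25, 102, 18, 7, 77], ans=[25, 102, 18, 7, 77]

Final answer: [25, 102, 18, 7, 77]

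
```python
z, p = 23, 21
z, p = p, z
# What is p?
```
Trace:
  z=23, p=21
  z=21, p=23

Final answer: 23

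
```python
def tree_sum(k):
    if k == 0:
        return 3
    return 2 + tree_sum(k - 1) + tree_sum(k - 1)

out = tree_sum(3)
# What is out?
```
Call trace (a repeated sub-call is expanded the first time; later identical calls just restate its return value):
tree_sum(k=3)
  tree_sum(k=2)
    tree_sum(k=1)
      tree_sum(k=0)
      -> return 3
      tree_sum(k=0)
      -> return 3
    -> return 8
    tree_sum(k=1) -> return 8  (same call as traced above)
  -> return 18
  tree_sum(k=2) -> return 18  (same call as traced above)
-> return 38

Final answer: 38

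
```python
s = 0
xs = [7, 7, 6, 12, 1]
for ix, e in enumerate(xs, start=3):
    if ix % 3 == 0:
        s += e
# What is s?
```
Trace:
  s=0
  s=7, ix=3, e=7
  s=7, ix=4, e=7
  s=7, ix=5, e=6
  s=19, ix=6, e=12
  s=19, ix=7, e=1

Final answer: 19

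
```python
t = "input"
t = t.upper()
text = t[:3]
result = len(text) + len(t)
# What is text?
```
Trace:
  t='input'
  t='INPUT'
  t='INPUT', text='INP'
  t='INPUT', text='INP', result=8

Final answer: 'INP'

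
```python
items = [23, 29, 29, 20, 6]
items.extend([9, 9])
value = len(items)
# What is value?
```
Trace:
  items=[23, 29, 29, 20, 6]
  items=[23, 29, 29, 20, 6, 9, 9]
  items=[23, 29, 29, 20, 6, 9, 9], value=7

Final answer: 7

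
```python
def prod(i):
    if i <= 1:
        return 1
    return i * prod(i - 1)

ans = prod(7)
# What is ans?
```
Call trace:
prod(i=7)
  prod(i=6)
    prod(i=5)
      prod(i=4)
        prod(i=3)
          prod(i=2)
            prod(i=1)
            -> return 1
          -> return 2
        -> return 6
      -> return 24
    -> return 120
  -> return 720
-> return 5040

Final answer: 5040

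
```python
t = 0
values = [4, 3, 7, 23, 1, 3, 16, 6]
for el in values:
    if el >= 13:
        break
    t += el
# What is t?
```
Trace:
  t=0
  t=4, el=4
  t=7, el=3
  t=14, el=7
  t=14, el=23

Final answer: 14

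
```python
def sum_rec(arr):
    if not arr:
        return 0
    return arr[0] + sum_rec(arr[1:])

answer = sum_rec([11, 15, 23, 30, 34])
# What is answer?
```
Call trace:
sum_rec(arr=[11, 15, 23, 30, 34])
  sum_rec(arr=[15, 23, 30, 34])
    sum_rec(arr=[23, 30, 34])
      sum_rec(arr=[30, 34])
        sum_rec(arr=[34])
          sum_rec(arr=[])
          -> return 0
        -> return 34
      -> return 64
    -> return 87
  -> return 102
-> return 113

Final answer: 113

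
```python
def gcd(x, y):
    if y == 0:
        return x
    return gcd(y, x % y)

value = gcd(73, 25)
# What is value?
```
Call trace:
gcd(x=73, y=25)
  gcd(x=25, y=23)
    gcd(x=23, y=2)
      gcd(x=2, y=1)
        gcd(x=1, y=0)
        -> return 1
      -> return 1
    -> return 1
  -> return 1
-> return 1

Final answer: 1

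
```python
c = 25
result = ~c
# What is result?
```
Trace:
  c=25
  c=25, result=-26

Final answer: -26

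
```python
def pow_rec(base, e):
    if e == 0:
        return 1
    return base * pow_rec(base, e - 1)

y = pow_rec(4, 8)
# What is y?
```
Call trace:
pow_rec(base=4, e=8)
  pow_rec(base=4, e=7)
    pow_rec(base=4, e=6)
      pow_rec(base=4, e=5)
        pow_rec(base=4, e=4)
          pow_rec(base=4, e=3)
            pow_rec(base=4, e=2)
              pow_rec(base=4, e=1)
                pow_rec(base=4, e=0)
                -> return 1
              -> return 4
            -> return 16
          -> return 64
        -> return 256
      -> return 1024
    -> return 4096
  -> return 16384
-> return 65536

Final answer: 65536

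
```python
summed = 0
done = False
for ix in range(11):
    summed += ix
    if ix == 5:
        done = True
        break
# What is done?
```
Trace:
  summed=0
  summed=0, done=False
  summed=0, done=False, ix=0
  summed=1, done=False, ix=1
  summed=3, done=False, ix=2
  summed=6, done=False, ix=3
  summed=10, done=False, ix=4
  summed=15, done=True, ix=5

Final answer: True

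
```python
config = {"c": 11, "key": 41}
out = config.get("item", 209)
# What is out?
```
Trace:
  config={'c': 11, 'key': 41}
  config={'c': 11, 'key': 41}, out=209

Final answer: 209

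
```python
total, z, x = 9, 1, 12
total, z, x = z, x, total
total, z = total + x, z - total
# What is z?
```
Trace:
  total=9, z=1, x=12
  total=1, z=12, x=9
  total=10, z=11, x=9

Final answer: 11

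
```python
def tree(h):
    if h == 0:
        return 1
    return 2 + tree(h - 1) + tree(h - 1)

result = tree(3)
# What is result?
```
Call trace (a repeated sub-call is expanded the first time; later identical calls just restate its return value):
tree(h=3)
  tree(h=2)
    tree(h=1)
      tree(h=0)
      -> return 1
      tree(h=0)
      -> return 1
    -> return 4
    tree(h=1) -> return 4  (same call as traced above)
  -> return 10
  tree(h=2) -> return 10  (same call as traced above)
-> return 22

Final answer: 22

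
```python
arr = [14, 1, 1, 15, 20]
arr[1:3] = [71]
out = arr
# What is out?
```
Trace:
  arr=[14, 1, 1, 15, 20]
  arr=[14, 71, 15, 20]
  arr=[14, 71, 15, 20], out=[14, 71, 15, 20]

Final answer: [14, 71, 15, 20]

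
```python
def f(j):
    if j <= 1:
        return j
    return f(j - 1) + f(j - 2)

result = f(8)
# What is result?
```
Call trace (a repeated sub-call is expanded the first time; later identical calls just restate its return value):
f(j=8)
  f(j=7)
    f(j=6)
      f(j=5)
        f(j=4)
          f(j=3)
            f(j=2)
              f(j=1)
              -> return 1
              f(j=0)
              -> return 0
            -> return 1
            f(j=1)
            -> return 1
          -> return 2
          f(j=2) -> return 1  (same call as traced above)
        -> return 3
        f(j=3) -> return 2  (same call as traced above)
      -> return 5
      f(j=4) -> return 3  (same call as traced above)
    -> return 8
    f(j=5) -> return 5  (same call as traced above)
  -> return 13
  f(j=6) -> return 8  (same call as traced above)
-> return 21

Final answer: 21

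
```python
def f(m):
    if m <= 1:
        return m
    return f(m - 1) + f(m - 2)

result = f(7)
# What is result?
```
Call trace (a repeated sub-call is expanded the first time; later identical calls just restate its return value):
f(m=7)
  f(m=6)
    f(m=5)
      f(m=4)
        f(m=3)
          f(m=2)
            f(m=1)
            -> return 1
            f(m=0)
            -> return 0
          -> return 1
          f(m=1)
          -> return 1
        -> return 2
        f(m=2) -> return 1  (same call as traced above)
      -> return 3
      f(m=3) -> return 2  (same call as traced above)
    -> return 5
    f(m=4) -> return 3  (same call as traced above)
  -> return 8
  f(m=5) -> return 5  (same call as traced above)
-> return 13

Final answer: 13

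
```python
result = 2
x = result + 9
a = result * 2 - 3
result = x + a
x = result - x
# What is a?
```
Trace:
  result=2
  result=2, x=11
  result=2, x=11, a=1
  result=12, x=11, a=1
  result=12, x=1, a=1

Final answer: 1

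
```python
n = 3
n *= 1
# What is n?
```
Trace:
  n=3
  n=3

Final answer: 3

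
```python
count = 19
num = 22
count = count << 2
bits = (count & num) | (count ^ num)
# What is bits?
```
Trace:
  count=19
  count=19, num=22
  count=76, num=22
  count=76, num=22, bits=94

Final answer: 94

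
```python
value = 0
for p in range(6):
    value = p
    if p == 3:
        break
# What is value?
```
Trace:
  value=0
  value=0, p=0
  value=1, p=1
  value=2, p=2
  value=3, p=3

Final answer: 3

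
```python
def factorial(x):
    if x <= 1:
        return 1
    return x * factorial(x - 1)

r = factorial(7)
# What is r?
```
Call trace:
factorial(x=7)
  factorial(x=6)
    factorial(x=5)
      factorial(x=4)
        factorial(x=3)
          factorial(x=2)
            factorial(x=1)
            -> return 1
          -> return 2
        -> return 6
      -> return 24
    -> return 120
  -> return 720
-> return 5040

Final answer: 5040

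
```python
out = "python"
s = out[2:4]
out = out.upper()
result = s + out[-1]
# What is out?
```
Trace:
  out='python'
  out='python', s='th'
  out='PYTHON', s='th'
  out='PYTHON', s='th', result='thN'

Final answer: 'PYTHON'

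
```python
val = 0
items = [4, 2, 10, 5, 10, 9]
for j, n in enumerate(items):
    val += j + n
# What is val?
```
Trace:
  val=0
  val=4, j=0, n=4
  val=7, j=1, n=2
  val=19, j=2, n=10
  val=27, j=3, n=5
  val=41, j=4, n=10
  val=55, j=5, n=9

Final answer: 55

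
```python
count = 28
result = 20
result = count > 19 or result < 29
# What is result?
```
Trace:
  count=28
  count=28, result=20
  count=28, result=True

Final answer: True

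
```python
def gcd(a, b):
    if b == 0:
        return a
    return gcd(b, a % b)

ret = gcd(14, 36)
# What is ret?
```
Call trace:
gcd(a=14, b=36)
  gcd(a=36, b=14)
    gcd(a=14, b=8)
      gcd(a=8, b=6)
        gcd(a=6, b=2)
          gcd(a=2, b=0)
          -> return 2
        -> return 2
      -> return 2
    -> return 2
  -> return 2
-> return 2

Final answer: 2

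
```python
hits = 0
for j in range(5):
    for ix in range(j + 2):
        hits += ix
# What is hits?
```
Trace:
  hits=0
  hits=0, j=0, ix=0
  hits=1, j=0, ix=1
  hits=1, j=1, ix=0
  hits=2, j=1, ix=1
  hits=4, j=1, ix=2
  hits=4, j=2, ix=0
  hits=5, j=2, ix=1
  hits=7, j=2, ix=2
  hits=10, j=2, ix=3
  hits=10, j=3, ix=0
  hits=11, j=3, ix=1
  hits=13, j=3, ix=2
  hits=16, j=3, ix=3
  hits=20, j=3, ix=4
  hits=20, j=4, ix=0
  hits=21, j=4, ix=1
  hits=23, j=4, ix=2
  hits=26, j=4, ix=3
  hits=30, j=4, ix=4
  hits=35, j=4, ix=5

Final answer: 35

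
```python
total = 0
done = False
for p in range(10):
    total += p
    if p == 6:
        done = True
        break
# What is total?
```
Trace:
  total=0
  total=0, done=False
  total=0, done=False, p=0
  total=1, done=False, p=1
  total=3, done=False, p=2
  total=6, done=False, p=3
  total=10, done=False, p=4
  total=15, done=False, p=5
  total=21, done=True, p=6

Final answer: 21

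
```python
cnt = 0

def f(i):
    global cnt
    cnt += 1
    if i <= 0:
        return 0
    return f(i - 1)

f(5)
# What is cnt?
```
Call trace:
f(i=5)
  f(i=4)
    f(i=3)
      f(i=2)
        f(i=1)
          f(i=0)
          -> return 0
        -> return 0
      -> return 0
    -> return 0
  -> return 0
-> return 0

cnt is incremented once per call. f is entered once for each i = 5, 4, 3, 2, 1, 0 (the i <= 0 call returns without recursing), i.e. 5 + 1 calls.
cnt = 6

Final answer: 6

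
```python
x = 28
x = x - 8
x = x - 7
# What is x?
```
Trace:
  x=28
  x=20
  x=13

Final answer: 13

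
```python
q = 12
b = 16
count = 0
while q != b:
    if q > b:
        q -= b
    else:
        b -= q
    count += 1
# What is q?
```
Trace:
  q=12
  q=12, b=16
  q=12, b=16, count=0
  q=12, b=4, count=1
  q=8, b=4, count=2
  q=4, b=4, count=3

Final answer: 4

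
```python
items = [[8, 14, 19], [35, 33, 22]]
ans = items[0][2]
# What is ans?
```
Trace:
  items=[[8, 14, 19], [35, 33, 22]]
  items=[[8, 14, 19], [35, 33, 22]], ans=19

Final answer: 19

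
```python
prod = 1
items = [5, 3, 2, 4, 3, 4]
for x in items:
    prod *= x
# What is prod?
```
Trace:
  prod=1
  prod=5, x=5
  prod=15, x=3
  prod=30, x=2
  prod=120, x=4
  prod=360, x=3
  prod=1440, x=4

Final answer: 1440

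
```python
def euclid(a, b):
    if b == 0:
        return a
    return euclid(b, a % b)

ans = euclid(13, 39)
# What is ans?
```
Call trace:
euclid(a=13, b=39)
  euclid(a=39, b=13)
    euclid(a=13, b=0)
    -> return 13
  -> return 13
-> return 13

Final answer: 13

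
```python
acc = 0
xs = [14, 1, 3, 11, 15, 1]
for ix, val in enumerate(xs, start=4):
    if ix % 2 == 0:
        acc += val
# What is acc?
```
Trace:
  acc=0
  acc=14, ix=4, val=14
  acc=14, ix=5, val=1
  acc=17, ix=6, val=3
  acc=17, ix=7, val=11
  acc=32, ix=8, val=15
  acc=32, ix=9, val=1

Final answer: 32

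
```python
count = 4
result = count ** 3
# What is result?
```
Trace:
  count=4
  count=4, result=64

Final answer: 64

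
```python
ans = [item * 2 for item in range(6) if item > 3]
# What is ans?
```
Trace:
  item=0
  item=1
  item=2
  item=3
  item=4
  item=5
  ans=[8, 10]

Final answer: [8, 10]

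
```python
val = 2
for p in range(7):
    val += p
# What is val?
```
Trace:
  val=2
  val=2, p=0
  val=3, p=1
  val=5, p=2
  val=8, p=3
  val=12, p=4
  val=17, p=5
  val=23, p=6

Final answer: 23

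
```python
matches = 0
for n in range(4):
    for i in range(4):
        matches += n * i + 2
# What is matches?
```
Trace:
  matches=0
  matches=2, n=0, i=0
  matches=4, n=0, i=1
  matches=6, n=0, i=2
  matches=8, n=0, i=3
  matches=10, n=1, i=0
  matches=13, n=1, i=1
  matches=17, n=1, i=2
  matches=22, n=1, i=3
  matches=24, n=2, i=0
  matches=28, n=2, i=1
  matches=34, n=2, i=2
  matches=42, n=2, i=3
  matches=44, n=3, i=0
  matches=49, n=3, i=1
  matches=57, n=3, i=2
  matches=68, n=3, i=3

Final answer: 68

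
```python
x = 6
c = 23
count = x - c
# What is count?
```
Trace:
  x=6
  x=6, c=23
  x=6, c=23, count=-17

Final answer: -17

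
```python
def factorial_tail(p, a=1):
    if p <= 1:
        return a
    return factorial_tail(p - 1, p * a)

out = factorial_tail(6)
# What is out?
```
Call trace:
factorial_tail(p=6, a=1)
  factorial_tail(p=5, a=6)
    factorial_tail(p=4, a=30)
      factorial_tail(p=3, a=120)
        factorial_tail(p=2, a=360)
          factorial_tail(p=1, a=720)
          -> return 720
        -> return 720
      -> return 720
    -> return 720
  -> return 720
-> return 720

Final answer: 720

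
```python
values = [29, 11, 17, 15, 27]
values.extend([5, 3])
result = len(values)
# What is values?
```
Trace:
  values=[29, 11, 17, 15, 27]
  values=[29, 11, 17, 15, 27, 5, 3]
  values=[29, 11, 17, 15, 27, 5, 3], result=7

Final answer: [29, 11, 17, 15, 27, 5, 3]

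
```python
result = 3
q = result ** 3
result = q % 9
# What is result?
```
Trace:
  result=3
  result=3, q=27
  result=0, q=27

Final answer: 0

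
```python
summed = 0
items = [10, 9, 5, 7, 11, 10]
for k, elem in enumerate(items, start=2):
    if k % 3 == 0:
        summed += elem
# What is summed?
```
Trace:
  summed=0
  summed=0, k=2, elem=10
  summed=9, k=3, elem=9
  summed=9, k=4, elem=5
  summed=9, k=5, elem=7
  summed=20, k=6, elem=11
  summed=20, k=7, elem=10

Final answer: 20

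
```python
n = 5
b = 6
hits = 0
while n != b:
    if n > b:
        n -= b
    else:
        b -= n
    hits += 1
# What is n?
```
Trace:
  n=5
  n=5, b=6
  n=5, b=6, hits=0
  n=5, b=1, hits=1
  n=4, b=1, hits=2
  n=3, b=1, hits=3
  n=2, b=1, hits=4
  n=1, b=1, hits=5

Final answer: 1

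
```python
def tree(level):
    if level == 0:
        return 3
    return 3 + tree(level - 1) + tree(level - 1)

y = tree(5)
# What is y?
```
Call trace (a repeated sub-call is expanded the first time; later identical calls just restate its return value):
tree(level=5)
  tree(level=4)
    tree(level=3)
      tree(level=2)
        tree(level=1)
          tree(level=0)
          -> return 3
          tree(level=0)
          -> return 3
        -> return 9
        tree(level=1) -> return 9  (same call as traced above)
      -> return 21
      tree(level=2) -> return 21  (same call as traced above)
    -> return 45
    tree(level=3) -> return 45  (same call as traced above)
  -> return 93
  tree(level=4) -> return 93  (same call as traced above)
-> return 189

Final answer: 189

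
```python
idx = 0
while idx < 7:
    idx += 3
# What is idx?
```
Trace:
  idx=0
  idx=3
  idx=6
  idx=9

Final answer: 9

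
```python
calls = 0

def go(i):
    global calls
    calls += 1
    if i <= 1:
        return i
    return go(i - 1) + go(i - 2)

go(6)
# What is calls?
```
Call trace (a repeated sub-call is expanded the first time; later identical calls just restate its return value):
go(i=6)
  go(i=5)
    go(i=4)
      go(i=3)
        go(i=2)
          go(i=1)
          -> return 1
          go(i=0)
          -> return 0
        -> return 1
        go(i=1)
        -> return 1
      -> return 2
      go(i=2) -> return 1  (same call as traced above)
    -> return 3
    go(i=3) -> return 2  (same call as traced above)
  -> return 5
  go(i=4) -> return 3  (same call as traced above)
-> return 8

calls is incremented once per call, so count the calls in each subtree. Let C(i) = number of calls made by go(i).
C(0) = C(1) = 1 (base case, no recursion); C(i) = 1 + C(i - 1) + C(i - 2) otherwise.
C(2) = 1 + C(1) + C(0) = 1 + 1 + 1 = 3
C(3) = 1 + C(2) + C(1) = 1 + 3 + 1 = 5
C(4) = 1 + C(3) + C(2) = 1 + 5 + 3 = 9
C(5) = 1 + C(4) + C(3) = 1 + 9 + 5 = 15
C(6) = 1 + C(5) + C(4) = 1 + 15 + 9 = 25
calls = C(6) = 25

Final answer: 25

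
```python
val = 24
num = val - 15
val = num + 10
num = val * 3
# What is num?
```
Trace:
  val=24
  val=24, num=9
  val=19, num=9
  val=19, num=57

Final answer: 57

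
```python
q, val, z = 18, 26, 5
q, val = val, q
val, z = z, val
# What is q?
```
Trace:
  q=18, val=26, z=5
  q=26, val=18, z=5
  q=26, val=5, z=18

Final answer: 26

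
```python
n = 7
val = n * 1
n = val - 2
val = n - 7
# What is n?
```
Trace:
  n=7
  n=7, val=7
  n=5, val=7
  n=5, val=-2

Final answer: 5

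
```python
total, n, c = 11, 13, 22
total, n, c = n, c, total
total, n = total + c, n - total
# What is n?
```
Trace:
  total=11, n=13, c=22
  total=13, n=22, c=11
  total=24, n=9, c=11

Final answer: 9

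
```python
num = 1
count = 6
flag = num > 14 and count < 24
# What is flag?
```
Trace:
  num=1
  num=1, count=6
  num=1, count=6, flag=False

Final answer: False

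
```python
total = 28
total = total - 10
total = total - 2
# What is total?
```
Trace:
  total=28
  total=18
  total=16

Final answer: 16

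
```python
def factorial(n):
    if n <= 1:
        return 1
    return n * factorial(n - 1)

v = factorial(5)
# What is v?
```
Call trace:
factorial(n=5)
  factorial(n=4)
    factorial(n=3)
      factorial(n=2)
        factorial(n=1)
        -> return 1
      -> return 2
    -> return 6
  -> return 24
-> return 120

Final answer: 120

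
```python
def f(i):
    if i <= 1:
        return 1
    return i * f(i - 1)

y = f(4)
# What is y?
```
Call trace:
f(i=4)
  f(i=3)
    f(i=2)
      f(i=1)
      -> return 1
    -> return 2
  -> return 6
-> return 24

Final answer: 24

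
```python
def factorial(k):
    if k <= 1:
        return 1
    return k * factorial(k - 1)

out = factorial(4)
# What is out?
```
Call trace:
factorial(k=4)
  factorial(k=3)
    factorial(k=2)
      factorial(k=1)
      -> return 1
    -> return 2
  -> return 6
-> return 24

Final answer: 24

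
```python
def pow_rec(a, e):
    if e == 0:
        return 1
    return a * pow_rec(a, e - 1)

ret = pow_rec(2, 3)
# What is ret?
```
Call trace:
pow_rec(a=2, e=3)
  pow_rec(a=2, e=2)
    pow_rec(a=2, e=1)
      pow_rec(a=2, e=0)
      -> return 1
    -> return 2
  -> return 4
-> return 8

Final answer: 8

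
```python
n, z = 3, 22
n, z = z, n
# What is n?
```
Trace:
  n=3, z=22
  n=22, z=3

Final answer: 22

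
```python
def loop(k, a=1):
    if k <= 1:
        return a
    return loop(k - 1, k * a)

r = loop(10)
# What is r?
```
Call trace:
loop(k=10, a=1)
  loop(k=9, a=10)
    loop(k=8, a=90)
      loop(k=7, a=720)
        loop(k=6, a=5040)
          loop(k=5, a=30240)
            loop(k=4, a=151200)
              loop(k=3, a=604800)
                loop(k=2, a=1814400)
                  loop(k=1, a=3628800)
                  -> return 3628800
                -> return 3628800
              -> return 3628800
            -> return 3628800
          -> return 3628800
        -> return 3628800
      -> return 3628800
    -> return 3628800
  -> return 3628800
-> return 3628800

Final answer: 3628800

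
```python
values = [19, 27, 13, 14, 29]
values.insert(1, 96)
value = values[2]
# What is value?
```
Trace:
  values=[19, 27, 13, 14, 29]
  values=[19, 96, 27, 13, 14, 29]
  values=[19, 96, 27, 13, 14, 29], value=27

Final answer: 27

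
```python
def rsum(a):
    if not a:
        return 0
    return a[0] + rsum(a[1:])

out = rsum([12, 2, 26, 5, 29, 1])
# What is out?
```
Call trace:
rsum(a=[12, 2, 26, 5, 29, 1])
  rsum(a=[2, 26, 5, 29, 1])
    rsum(a=[26, 5, 29, 1])
      rsum(a=[5, 29, 1])
        rsum(a=[29, 1])
          rsum(a=[1])
            rsum(a=[])
            -> return 0
          -> return 1
        -> return 30
      -> return 35
    -> return 61
  -> return 63
-> return 75

Final answer: 75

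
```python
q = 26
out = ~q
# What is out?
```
Trace:
  q=26
  q=26, out=-27

Final answer: -27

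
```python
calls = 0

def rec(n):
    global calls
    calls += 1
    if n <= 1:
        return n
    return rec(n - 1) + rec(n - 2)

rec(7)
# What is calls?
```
Call trace (a repeated sub-call is expanded the first time; later identical calls just restate its return value):
rec(n=7)
  rec(n=6)
    rec(n=5)
      rec(n=4)
        rec(n=3)
          rec(n=2)
            rec(n=1)
            -> return 1
            rec(n=0)
            -> return 0
          -> return 1
          rec(n=1)
          -> return 1
        -> return 2
        rec(n=2) -> return 1  (same call as traced above)
      -> return 3
      rec(n=3) -> return 2  (same call as traced above)
    -> return 5
    rec(n=4) -> return 3  (same call as traced above)
  -> return 8
  rec(n=5) -> return 5  (same call as traced above)
-> return 13

calls is incremented once per call, so count the calls in each subtree. Let C(n) = number of calls made by rec(n).
C(0) = C(1) = 1 (base case, no recursion); C(n) = 1 + C(n - 1) + C(n - 2) otherwise.
C(2) = 1 + C(1) + C(0) = 1 + 1 + 1 = 3
C(3) = 1 + C(2) + C(1) = 1 + 3 + 1 = 5
C(4) = 1 + C(3) + C(2) = 1 + 5 + 3 = 9
C(5) = 1 + C(4) + C(3) = 1 + 9 + 5 = 15
C(6) = 1 + C(5) + C(4) = 1 + 15 + 9 = 25
C(7) = 1 + C(6) + C(5) = 1 + 25 + 15 = 41
calls = C(7) = 41

Final answer: 41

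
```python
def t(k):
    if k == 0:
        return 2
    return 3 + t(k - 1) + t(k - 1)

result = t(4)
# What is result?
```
Call trace (a repeated sub-call is expanded the first time; later identical calls just restate its return value):
t(k=4)
  t(k=3)
    t(k=2)
      t(k=1)
        t(k=0)
        -> return 2
        t(k=0)
        -> return 2
      -> return 7
      t(k=1) -> return 7  (same call as traced above)
    -> return 17
    t(k=2) -> return 17  (same call as traced above)
  -> return 37
  t(k=3) -> return 37  (same call as traced above)
-> return 77

Final answer: 77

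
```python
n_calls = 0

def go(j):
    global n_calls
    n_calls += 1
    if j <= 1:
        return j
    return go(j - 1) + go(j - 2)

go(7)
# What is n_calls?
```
Call trace (a repeated sub-call is expanded the first time; later identical calls just restate its return value):
go(j=7)
  go(j=6)
    go(j=5)
      go(j=4)
        go(j=3)
          go(j=2)
            go(j=1)
            -> return 1
            go(j=0)
            -> return 0
          -> return 1
          go(j=1)
          -> return 1
        -> return 2
        go(j=2) -> return 1  (same call as traced above)
      -> return 3
      go(j=3) -> return 2  (same call as traced above)
    -> return 5
    go(j=4) -> return 3  (same call as traced above)
  -> return 8
  go(j=5) -> return 5  (same call as traced above)
-> return 13

n_calls is incremented once per call, so count the calls in each subtree. Let C(j) = number of calls made by go(j).
C(0) = C(1) = 1 (base case, no recursion); C(j) = 1 + C(j - 1) + C(j - 2) otherwise.
C(2) = 1 + C(1) + C(0) = 1 + 1 + 1 = 3
C(3) = 1 + C(2) + C(1) = 1 + 3 + 1 = 5
C(4) = 1 + C(3) + C(2) = 1 + 5 + 3 = 9
C(5) = 1 + C(4) + C(3) = 1 + 9 + 5 = 15
C(6) = 1 + C(5) + C(4) = 1 + 15 + 9 = 25
C(7) = 1 + C(6) + C(5) = 1 + 25 + 15 = 41
n_calls = C(7) = 41

Final answer: 41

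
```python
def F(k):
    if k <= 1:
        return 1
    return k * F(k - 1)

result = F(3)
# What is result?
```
Call trace:
F(k=3)
  F(k=2)
    F(k=1)
    -> return 1
  -> return 2
-> return 6

Final answer: 6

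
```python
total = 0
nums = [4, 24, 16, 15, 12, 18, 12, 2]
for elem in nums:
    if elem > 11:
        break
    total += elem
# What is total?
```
Trace:
  total=0
  total=4, elem=4
  total=4, elem=24

Final answer: 4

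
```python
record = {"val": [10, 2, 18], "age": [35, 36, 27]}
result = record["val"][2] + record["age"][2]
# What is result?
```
Trace:
  record={'val': [10, 2, 18], 'age': [35, 36, 27]}
  record={'val': [10, 2, 18], 'age': [35, 36, 27]}, result=45

Final answer: 45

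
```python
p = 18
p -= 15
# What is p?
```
Trace:
  p=18
  p=3

Final answer: 3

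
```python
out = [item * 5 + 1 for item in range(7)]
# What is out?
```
Trace:
  item=0
  item=1
  item=2
  item=3
  item=4
  item=5
  item=6
  out=[1, 6, 11, 16, 21, 26, 31]

Final answer: [1, 6, 11, 16, 21, 26, 31]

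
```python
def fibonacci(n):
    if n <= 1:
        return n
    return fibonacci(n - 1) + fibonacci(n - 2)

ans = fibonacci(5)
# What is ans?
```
Call trace (a repeated sub-call is expanded the first time; later identical calls just restate its return value):
fibonacci(n=5)
  fibonacci(n=4)
    fibonacci(n=3)
      fibonacci(n=2)
        fibonacci(n=1)
        -> return 1
        fibonacci(n=0)
        -> return 0
      -> return 1
      fibonacci(n=1)
      -> return 1
    -> return 2
    fibonacci(n=2) -> return 1  (same call as traced above)
  -> return 3
  fibonacci(n=3) -> return 2  (same call as traced above)
-> return 5

Final answer: 5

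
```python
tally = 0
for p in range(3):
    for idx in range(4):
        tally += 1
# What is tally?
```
Trace:
  tally=0
  tally=1, p=0, idx=0
  tally=2, p=0, idx=1
  tally=3, p=0, idx=2
  tally=4, p=0, idx=3
  tally=5, p=1, idx=0
  tally=6, p=1, idx=1
  tally=7, p=1, idx=2
  tally=8, p=1, idx=3
  tally=9, p=2, idx=0
  tally=10, p=2, idx=1
  tally=11, p=2, idx=2
  tally=12, p=2, idx=3

Final answer: 12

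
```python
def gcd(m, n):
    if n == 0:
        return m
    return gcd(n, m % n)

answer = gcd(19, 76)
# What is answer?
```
Call trace:
gcd(m=19, n=76)
  gcd(m=76, n=19)
    gcd(m=19, n=0)
    -> return 19
  -> return 19
-> return 19

Final answer: 19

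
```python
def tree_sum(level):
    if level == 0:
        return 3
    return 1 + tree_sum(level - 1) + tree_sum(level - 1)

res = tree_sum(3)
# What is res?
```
Call trace (a repeated sub-call is expanded the first time; later identical calls just restate its return value):
tree_sum(level=3)
  tree_sum(level=2)
    tree_sum(level=1)
      tree_sum(level=0)
      -> return 3
      tree_sum(level=0)
      -> return 3
    -> return 7
    tree_sum(level=1) -> return 7  (same call as traced above)
  -> return 15
  tree_sum(level=2) -> return 15  (same call as traced above)
-> return 31

Final answer: 31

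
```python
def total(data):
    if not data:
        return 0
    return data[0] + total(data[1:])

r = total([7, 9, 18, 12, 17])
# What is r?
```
Call trace:
total(data=[7, 9, 18, 12, 17])
  total(data=[9, 18, 12, 17])
    total(data=[18, 12, 17])
      total(data=[12, 17])
        total(data=[17])
          total(data=[])
          -> return 0
        -> return 17
      -> return 29
    -> return 47
  -> return 56
-> return 63

Final answer: 63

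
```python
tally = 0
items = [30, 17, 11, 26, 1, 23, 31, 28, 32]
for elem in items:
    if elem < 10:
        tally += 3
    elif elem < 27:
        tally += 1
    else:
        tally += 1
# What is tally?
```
Trace:
  tally=0
  tally=1, elem=30
  tally=2, elem=17
  tally=3, elem=11
  tally=4, elem=26
  tally=7, elem=1
  tally=8, elem=23
  tally=9, elem=31
  tally=10, elem=28
  tally=11, elem=32

Final answer: 11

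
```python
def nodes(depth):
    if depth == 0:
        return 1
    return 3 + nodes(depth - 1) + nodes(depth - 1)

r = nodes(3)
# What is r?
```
Call trace (a repeated sub-call is expanded the first time; later identical calls just restate its return value):
nodes(depth=3)
  nodes(depth=2)
    nodes(depth=1)
      nodes(depth=0)
      -> return 1
      nodes(depth=0)
      -> return 1
    -> return 5
    nodes(depth=1) -> return 5  (same call as traced above)
  -> return 13
  nodes(depth=2) -> return 13  (same call as traced above)
-> return 29

Final answer: 29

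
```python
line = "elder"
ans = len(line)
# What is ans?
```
Trace:
  line='elder'
  line='elder', ans=5

Final answer: 5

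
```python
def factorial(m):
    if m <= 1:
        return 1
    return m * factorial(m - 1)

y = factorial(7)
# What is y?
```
Call trace:
factorial(m=7)
  factorial(m=6)
    factorial(m=5)
      factorial(m=4)
        factorial(m=3)
          factorial(m=2)
            factorial(m=1)
            -> return 1
          -> return 2
        -> return 6
      -> return 24
    -> return 120
  -> return 720
-> return 5040

Final answer: 5040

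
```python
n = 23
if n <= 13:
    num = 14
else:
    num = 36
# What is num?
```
Trace:
  n=23
  n=23, num=36

Final answer: 36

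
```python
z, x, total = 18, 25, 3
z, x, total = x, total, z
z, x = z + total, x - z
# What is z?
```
Trace:
  z=18, x=25, total=3
  z=25, x=3, total=18
  z=43, x=-22, total=18

Final answer: 43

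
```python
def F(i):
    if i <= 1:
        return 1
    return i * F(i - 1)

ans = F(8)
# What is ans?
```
Call trace:
F(i=8)
  F(i=7)
    F(i=6)
      F(i=5)
        F(i=4)
          F(i=3)
            F(i=2)
              F(i=1)
              -> return 1
            -> return 2
          -> return 6
        -> return 24
      -> return 120
    -> return 720
  -> return 5040
-> return 40320

Final answer: 40320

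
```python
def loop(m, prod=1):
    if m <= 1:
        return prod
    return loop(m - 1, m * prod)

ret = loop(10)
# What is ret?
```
Call trace:
loop(m=10, prod=1)
  loop(m=9, prod=10)
    loop(m=8, prod=90)
      loop(m=7, prod=720)
        loop(m=6, prod=5040)
          loop(m=5, prod=30240)
            loop(m=4, prod=151200)
              loop(m=3, prod=604800)
                loop(m=2, prod=1814400)
                  loop(m=1, prod=3628800)
                  -> return 3628800
                -> return 3628800
              -> return 3628800
            -> return 3628800
          -> return 3628800
        -> return 3628800
      -> return 3628800
    -> return 3628800
  -> return 3628800
-> return 3628800

Final answer: 3628800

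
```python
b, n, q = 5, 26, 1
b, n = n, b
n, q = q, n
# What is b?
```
Trace:
  b=5, n=26, q=1
  b=26, n=5, q=1
  b=26, n=1, q=5

Final answer: 26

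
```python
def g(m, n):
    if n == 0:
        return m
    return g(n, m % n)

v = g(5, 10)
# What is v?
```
Call trace:
g(m=5, n=10)
  g(m=10, n=5)
    g(m=5, n=0)
    -> return 5
  -> return 5
-> return 5

Final answer: 5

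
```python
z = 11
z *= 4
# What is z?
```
Trace:
  z=11
  z=44

Final answer: 44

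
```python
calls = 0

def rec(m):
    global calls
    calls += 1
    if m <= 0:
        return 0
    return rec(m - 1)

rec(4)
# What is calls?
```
Call trace:
rec(m=4)
  rec(m=3)
    rec(m=2)
      rec(m=1)
        rec(m=0)
        -> return 0
      -> return 0
    -> return 0
  -> return 0
-> return 0

calls is incremented once per call. rec is entered once for each m = 4, 3, 2, 1, 0 (the m <= 0 call returns without recursing), i.e. 4 + 1 calls.
calls = 5

Final answer: 5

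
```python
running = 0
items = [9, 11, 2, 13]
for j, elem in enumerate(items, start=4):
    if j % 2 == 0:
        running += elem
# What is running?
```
Trace:
  running=0
  running=9, j=4, elem=9
  running=9, j=5, elem=11
  running=11, j=6, elem=2
  running=11, j=7, elem=13

Final answer: 11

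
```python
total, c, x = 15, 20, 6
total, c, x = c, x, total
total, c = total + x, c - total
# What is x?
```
Trace:
  total=15, c=20, x=6
  total=20, c=6, x=15
  total=35, c=-14, x=15

Final answer: 15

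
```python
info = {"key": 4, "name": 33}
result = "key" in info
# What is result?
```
Trace:
  info={'key': 4, 'name': 33}
  info={'key': 4, 'name': 33}, result=True

Final answer: True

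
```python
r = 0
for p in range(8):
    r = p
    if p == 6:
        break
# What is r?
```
Trace:
  r=0
  r=0, p=0
  r=1, p=1
  r=2, p=2
  r=3, p=3
  r=4, p=4
  r=5, p=5
  r=6, p=6

Final answer: 6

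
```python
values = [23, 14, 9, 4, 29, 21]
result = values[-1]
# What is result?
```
Trace:
  values=[23, 14, 9, 4, 29, 21]
  values=[23, 14, 9, 4, 29, 21], result=21

Final answer: 21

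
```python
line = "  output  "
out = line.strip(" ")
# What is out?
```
Trace:
  line='  output  '
  line='  output  ', out='output'

Final answer: 'output'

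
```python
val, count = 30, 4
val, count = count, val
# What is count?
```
Trace:
  val=30, count=4
  val=4, count=30

Final answer: 30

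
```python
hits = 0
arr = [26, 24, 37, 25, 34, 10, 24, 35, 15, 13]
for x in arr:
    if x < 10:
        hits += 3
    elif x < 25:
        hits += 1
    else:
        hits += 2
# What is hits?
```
Trace:
  hits=0
  hits=2, x=26
  hits=3, x=24
  hits=5, x=37
  hits=7, x=25
  hits=9, x=34
  hits=10, x=10
  hits=11, x=24
  hits=13, x=35
  hits=14, x=15
  hits=15, x=13

Final answer: 15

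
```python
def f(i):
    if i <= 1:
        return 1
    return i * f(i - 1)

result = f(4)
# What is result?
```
Call trace:
f(i=4)
  f(i=3)
    f(i=2)
      f(i=1)
      -> return 1
    -> return 2
  -> return 6
-> return 24

Final answer: 24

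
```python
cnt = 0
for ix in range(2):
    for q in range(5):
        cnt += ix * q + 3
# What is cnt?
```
Trace:
  cnt=0
  cnt=3, ix=0, q=0
  cnt=6, ix=0, q=1
  cnt=9, ix=0, q=2
  cnt=12, ix=0, q=3
  cnt=15, ix=0, q=4
  cnt=18, ix=1, q=0
  cnt=22, ix=1, q=1
  cnt=27, ix=1, q=2
  cnt=33, ix=1, q=3
  cnt=40, ix=1, q=4

Final answer: 40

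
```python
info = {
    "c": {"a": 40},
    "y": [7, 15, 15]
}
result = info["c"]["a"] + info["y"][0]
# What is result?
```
Trace:
  info={'c': {'a': 40}, 'y': [7, 15, 15]}
  info={'c': {'a': 40}, 'y': [7, 15, 15]}, result=47

Final answer: 47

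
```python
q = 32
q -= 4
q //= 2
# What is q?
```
Trace:
  q=32
  q=28
  q=14

Final answer: 14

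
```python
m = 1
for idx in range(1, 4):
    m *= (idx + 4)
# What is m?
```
Trace:
  m=1
  m=5, idx=1
  m=30, idx=2
  m=210, idx=3

Final answer: 210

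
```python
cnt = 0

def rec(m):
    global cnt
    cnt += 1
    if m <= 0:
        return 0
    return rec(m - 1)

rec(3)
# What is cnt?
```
Call trace:
rec(m=3)
  rec(m=2)
    rec(m=1)
      rec(m=0)
      -> return 0
    -> return 0
  -> return 0
-> return 0

cnt is incremented once per call. rec is entered once for each m = 3, 2, 1, 0 (the m <= 0 call returns without recursing), i.e. 3 + 1 calls.
cnt = 4

Final answer: 4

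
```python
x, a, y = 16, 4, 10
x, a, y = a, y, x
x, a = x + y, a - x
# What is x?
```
Trace:
  x=16, a=4, y=10
  x=4, a=10, y=16
  x=20, a=6, y=16

Final answer: 20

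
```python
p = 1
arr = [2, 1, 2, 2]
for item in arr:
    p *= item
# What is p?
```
Trace:
  p=1
  p=2, item=2
  p=2, item=1
  p=4, item=2
  p=8, item=2

Final answer: 8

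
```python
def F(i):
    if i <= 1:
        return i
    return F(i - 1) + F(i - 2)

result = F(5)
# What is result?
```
Call trace (a repeated sub-call is expanded the first time; later identical calls just restate its return value):
F(i=5)
  F(i=4)
    F(i=3)
      F(i=2)
        F(i=1)
        -> return 1
        F(i=0)
        -> return 0
      -> return 1
      F(i=1)
      -> return 1
    -> return 2
    F(i=2) -> return 1  (same call as traced above)
  -> return 3
  F(i=3) -> return 2  (same call as traced above)
-> return 5

Final answer: 5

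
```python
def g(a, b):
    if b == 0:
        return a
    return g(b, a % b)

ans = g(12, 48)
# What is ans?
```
Call trace:
g(a=12, b=48)
  g(a=48, b=12)
    g(a=12, b=0)
    -> return 12
  -> return 12
-> return 12

Final answer: 12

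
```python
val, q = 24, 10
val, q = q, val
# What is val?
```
Trace:
  val=24, q=10
  val=10, q=24

Final answer: 10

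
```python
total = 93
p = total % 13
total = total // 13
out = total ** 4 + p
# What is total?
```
Trace:
  total=93
  total=93, p=2
  total=7, p=2
  total=7, p=2, out=2403

Final answer: 7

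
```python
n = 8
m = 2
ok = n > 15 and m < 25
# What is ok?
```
Trace:
  n=8
  n=8, m=2
  n=8, m=2, ok=False

Final answer: False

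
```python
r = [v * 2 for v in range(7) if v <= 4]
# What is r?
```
Trace:
  v=0
  v=1
  v=2
  v=3
  v=4
  v=5
  v=6
  r=[0, 2, 4, 6, 8]

Final answer: [0, 2, 4, 6, 8]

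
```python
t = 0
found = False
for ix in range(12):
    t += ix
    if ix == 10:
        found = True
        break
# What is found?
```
Trace:
  t=0
  t=0, found=False
  t=0, found=False, ix=0
  t=1, found=False, ix=1
  t=3, found=False, ix=2
  t=6, found=False, ix=3
  t=10, found=False, ix=4
  t=15, found=False, ix=5
  t=21, found=False, ix=6
  t=28, found=False, ix=7
  t=36, found=False, ix=8
  t=45, found=False, ix=9
  t=55, found=True, ix=10

Final answer: True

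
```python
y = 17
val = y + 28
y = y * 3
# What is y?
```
Trace:
  y=17
  y=17, val=45
  y=51, val=45

Final answer: 51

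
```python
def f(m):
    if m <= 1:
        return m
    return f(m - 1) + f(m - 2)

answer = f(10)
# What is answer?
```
Call trace (a repeated sub-call is expanded the first time; later identical calls just restate its return value):
f(m=10)
  f(m=9)
    f(m=8)
      f(m=7)
        f(m=6)
          f(m=5)
            f(m=4)
              f(m=3)
                f(m=2)
                  f(m=1)
                  -> return 1
                  f(m=0)
                  -> return 0
                -> return 1
                f(m=1)
                -> return 1
              -> return 2
              f(m=2) -> return 1  (same call as traced above)
            -> return 3
            f(m=3) -> return 2  (same call as traced above)
          -> return 5
          f(m=4) -> return 3  (same call as traced above)
        -> return 8
        f(m=5) -> return 5  (same call as traced above)
      -> return 13
      f(m=6) -> return 8  (same call as traced above)
    -> return 21
    f(m=7) -> return 13  (same call as traced above)
  -> return 34
  f(m=8) -> return 21  (same call as traced above)
-> return 55

Final answer: 55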